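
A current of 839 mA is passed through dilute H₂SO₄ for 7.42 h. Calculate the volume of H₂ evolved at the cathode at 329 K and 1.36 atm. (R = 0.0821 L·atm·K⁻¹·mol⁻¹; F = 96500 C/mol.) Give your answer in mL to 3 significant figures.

2310 mL

Charge passed = 0.839 × 26712 = 22410 C
Moles of electrons = 22410 / 96500 = 0.2322 mol
2H⁺ + 2e⁻ → H₂, so n(H₂) = 0.2322 / 2 = 0.1161 mol
V = nRT/P = 0.1161 × 0.0821 × 329 / 1.36 = 2.306 L
= 2310 mL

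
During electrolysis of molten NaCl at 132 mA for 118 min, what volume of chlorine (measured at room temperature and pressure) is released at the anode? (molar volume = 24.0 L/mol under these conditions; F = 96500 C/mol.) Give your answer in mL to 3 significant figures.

116 mL

Charge passed = 0.132 × 7080 = 934.6 C
n(e⁻) = Q/F = 934.6/96500 = 0.009685 mol
2Cl⁻ → Cl₂ + 2e⁻, so n(Cl₂) = 0.009685 / 2 = 0.004843 mol
V = 0.004843 × 24.0 = 0.1162 L
= 116 mL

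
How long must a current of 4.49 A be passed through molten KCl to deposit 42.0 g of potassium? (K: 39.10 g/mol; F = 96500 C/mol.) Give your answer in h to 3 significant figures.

n(K) = 42.0 / 39.10 = 1.074 mol
K⁺ + e⁻ → K, so n(e⁻) = 1.074 mol
Q = 1.074 × 96500 = 1.036×10^5 C
t = Q / I = 1.036×10^5 / 4.49 = 23070 s = 6.41 h

6.41 h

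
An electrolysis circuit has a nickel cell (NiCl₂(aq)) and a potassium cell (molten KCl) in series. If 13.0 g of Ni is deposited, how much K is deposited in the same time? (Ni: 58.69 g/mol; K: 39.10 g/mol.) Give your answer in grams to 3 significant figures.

n(Ni) = 13.0 / 58.69 = 0.2215 mol
Ni²⁺ + 2e⁻ → Ni, so n(e⁻) = 2 × 0.2215 = 0.4430 mol
Since the cells are in series, n(e⁻) in the K cell is also 0.4430 mol.
K⁺ + e⁻ → K, so n(K) = 0.4430 mol
m(K) = 0.4430 × 39.10 = 17.3 g

17.3 g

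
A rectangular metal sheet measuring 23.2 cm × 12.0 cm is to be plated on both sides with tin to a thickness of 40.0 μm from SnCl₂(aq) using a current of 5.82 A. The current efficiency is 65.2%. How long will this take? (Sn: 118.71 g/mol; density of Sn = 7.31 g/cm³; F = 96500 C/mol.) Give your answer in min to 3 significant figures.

116 min

Plated area = 2 × 23.2 × 12.0 = 556.8 cm²
Volume = 556.8 × 40.0×10⁻⁴ cm = 2.227 cm³
m(Sn) = 2.227 × 7.31 = 16.28 g
n(Sn) = 16.28 / 118.71 = 0.1371 mol; n(e⁻) = 2 × 0.1371 = 0.2742 mol
Q = 0.2742 × 96500 / 0.652 = 40580 C
t = 40580 / 5.82 = 6973 s = 116 min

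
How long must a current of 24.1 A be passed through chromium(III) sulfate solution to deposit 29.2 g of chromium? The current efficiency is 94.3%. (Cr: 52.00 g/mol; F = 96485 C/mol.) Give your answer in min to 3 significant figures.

n(Cr) = 29.2 / 52.00 = 0.5615 mol
Cr³⁺ + 3e⁻ → Cr, so n(e⁻) = 3 × 0.5615 = 1.685 mol
Q = 1.685 × 96485 / 0.943 = 1.724×10^5 C
t = Q / I = 1.724×10^5 / 24.1 = 7154 s = 119 min

119 min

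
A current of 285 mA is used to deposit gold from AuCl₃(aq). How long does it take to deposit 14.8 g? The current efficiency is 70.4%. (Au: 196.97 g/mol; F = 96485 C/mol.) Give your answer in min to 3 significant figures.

1810 min

n(Au) = 14.8 / 196.97 = 0.07514 mol
Au³⁺ + 3e⁻ → Au, so n(e⁻) = 3 × 0.07514 = 0.2254 mol
Q = 0.2254 × 96485 / 0.704 = 30890 C
t = Q / I = 30890 / 0.285 = 1.084×10^5 s = 1810 min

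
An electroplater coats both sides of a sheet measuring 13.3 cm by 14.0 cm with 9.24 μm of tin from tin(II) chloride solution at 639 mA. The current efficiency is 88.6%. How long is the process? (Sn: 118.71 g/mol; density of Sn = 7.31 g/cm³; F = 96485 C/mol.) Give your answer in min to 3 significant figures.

Plated area = 2 × 13.3 × 14.0 = 372.4 cm²
Volume = 372.4 × 9.24×10⁻⁴ cm = 0.3441 cm³
m(Sn) = 0.3441 × 7.31 = 2.515 g
n(Sn) = 2.515 / 118.71 = 0.02119 mol; n(e⁻) = 2 × 0.02119 = 0.04238 mol
Q = 0.04238 × 96485 / 0.886 = 4615 C
t = 4615 / 0.639 = 7222 s = 120 min

120 min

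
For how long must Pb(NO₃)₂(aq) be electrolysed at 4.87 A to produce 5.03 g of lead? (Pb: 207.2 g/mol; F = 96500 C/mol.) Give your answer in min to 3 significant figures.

16.0 min

n(Pb) = 5.03 / 207.2 = 0.02428 mol
Pb²⁺ + 2e⁻ → Pb, so n(e⁻) = 2 × 0.02428 = 0.04856 mol
Q = 0.04856 × 96500 = 4686 C
t = Q / I = 4686 / 4.87 = 962.2 s = 16.0 min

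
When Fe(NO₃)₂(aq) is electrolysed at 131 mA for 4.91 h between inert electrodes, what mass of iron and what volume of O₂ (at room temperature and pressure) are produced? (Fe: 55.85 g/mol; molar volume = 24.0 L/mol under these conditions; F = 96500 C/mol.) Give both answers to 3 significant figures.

0.670 g Fe; 0.144 L O₂

Q = 0.131 × 17676 = 2316 C; n(e⁻) = 2316 / 96500 = 0.02400 mol
Cathode: Fe²⁺ + 2e⁻ → Fe → n(Fe) = 0.02400/2 = 0.01200 mol → 0.670 g
Anode: 2H₂O → O₂ + 4H⁺ + 4e⁻ → n(O₂) = 0.02400/4 = 0.006000 mol → 0.144 L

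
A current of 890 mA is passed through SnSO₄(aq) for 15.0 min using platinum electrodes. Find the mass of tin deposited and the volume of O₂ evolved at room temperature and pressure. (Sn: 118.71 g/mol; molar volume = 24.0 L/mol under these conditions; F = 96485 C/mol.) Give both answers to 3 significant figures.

Q = 0.890 × 900 = 801.0 C; n(e⁻) = 801.0 / 96485 = 0.008302 mol
Cathode: Sn²⁺ + 2e⁻ → Sn → n(Sn) = 0.008302/2 = 0.004151 mol → 0.493 g
Anode: 2H₂O → O₂ + 4H⁺ + 4e⁻ → n(O₂) = 0.008302/4 = 0.002076 mol → 0.0498 L

0.493 g Sn; 0.0498 L O₂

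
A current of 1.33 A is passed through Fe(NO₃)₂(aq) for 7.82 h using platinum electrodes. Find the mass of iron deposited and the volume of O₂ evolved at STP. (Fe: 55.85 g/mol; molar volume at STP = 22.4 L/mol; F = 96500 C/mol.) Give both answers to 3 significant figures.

Q = 1.33 × 28152 = 37440 C; n(e⁻) = 37440 / 96500 = 0.3880 mol
Cathode: Fe²⁺ + 2e⁻ → Fe → n(Fe) = 0.3880/2 = 0.1940 mol → 10.8 g
Anode: 2H₂O → O₂ + 4H⁺ + 4e⁻ → n(O₂) = 0.3880/4 = 0.09700 mol → 2.17 L

10.8 g Fe; 2.17 L O₂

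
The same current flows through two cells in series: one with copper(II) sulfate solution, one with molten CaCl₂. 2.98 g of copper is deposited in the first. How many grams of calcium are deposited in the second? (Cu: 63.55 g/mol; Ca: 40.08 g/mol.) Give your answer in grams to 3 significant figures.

n(Cu) = 2.98 / 63.55 = 0.04689 mol
Cu²⁺ + 2e⁻ → Cu, so n(e⁻) = 2 × 0.04689 = 0.09378 mol
Since the cells are in series, n(e⁻) in the Ca cell is also 0.09378 mol.
Ca²⁺ + 2e⁻ → Ca, so n(Ca) = 0.09378 / 2 = 0.04689 mol
m(Ca) = 0.04689 × 40.08 = 1.88 g

1.88 g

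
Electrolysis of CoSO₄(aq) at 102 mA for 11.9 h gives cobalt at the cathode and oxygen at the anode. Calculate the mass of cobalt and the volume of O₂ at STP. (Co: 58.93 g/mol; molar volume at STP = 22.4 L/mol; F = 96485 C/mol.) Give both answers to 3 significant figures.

1.33 g Co; 0.254 L O₂

Q = 0.102 × 42840 = 4370 C; n(e⁻) = 4370 / 96485 = 0.04529 mol
Cathode: Co²⁺ + 2e⁻ → Co → n(Co) = 0.04529/2 = 0.02265 mol → 1.33 g
Anode: 2H₂O → O₂ + 4H⁺ + 4e⁻ → n(O₂) = 0.04529/4 = 0.01132 mol → 0.254 L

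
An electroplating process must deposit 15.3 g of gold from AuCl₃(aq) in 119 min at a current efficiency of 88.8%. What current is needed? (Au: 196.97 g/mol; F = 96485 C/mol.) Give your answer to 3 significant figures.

3.55 A

n(Au) = 15.3 / 196.97 = 0.07768 mol
Au³⁺ + 3e⁻ → Au, so n(e⁻) = 3 × 0.07768 = 0.2330 mol
Q = 0.2330 × 96485 / 0.888 = 25320 C
I = Q / t = 25320 / 7140 s = 3.55 A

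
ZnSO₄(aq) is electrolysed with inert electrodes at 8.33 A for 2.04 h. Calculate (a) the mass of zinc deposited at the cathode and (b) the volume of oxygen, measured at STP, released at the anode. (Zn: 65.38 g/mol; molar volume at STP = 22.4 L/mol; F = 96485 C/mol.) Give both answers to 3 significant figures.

Q = 8.33 × 7344 = 61180 C; n(e⁻) = 61180 / 96485 = 0.6341 mol
Cathode: Zn²⁺ + 2e⁻ → Zn → n(Zn) = 0.6341/2 = 0.3171 mol → 20.7 g
Anode: 2H₂O → O₂ + 4H⁺ + 4e⁻ → n(O₂) = 0.6341/4 = 0.1585 mol → 3.55 L

20.7 g Zn; 3.55 L O₂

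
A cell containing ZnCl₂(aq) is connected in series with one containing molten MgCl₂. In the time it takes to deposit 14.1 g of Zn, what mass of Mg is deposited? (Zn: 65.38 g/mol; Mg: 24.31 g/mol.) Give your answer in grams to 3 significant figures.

5.24 g

n(Zn) = 14.1 / 65.38 = 0.2157 mol
Zn²⁺ + 2e⁻ → Zn, so n(e⁻) = 2 × 0.2157 = 0.4314 mol
Since the cells are in series, n(e⁻) in the Mg cell is also 0.4314 mol.
Mg²⁺ + 2e⁻ → Mg, so n(Mg) = 0.4314 / 2 = 0.2157 mol
m(Mg) = 0.2157 × 24.31 = 5.24 g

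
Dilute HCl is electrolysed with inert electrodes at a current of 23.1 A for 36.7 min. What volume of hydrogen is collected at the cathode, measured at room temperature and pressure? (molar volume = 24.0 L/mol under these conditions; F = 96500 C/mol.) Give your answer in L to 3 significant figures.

Q = 23.1 A × 2202 s = 50870 C
n(e⁻) = Q/F = 50870/96500 = 0.5272 mol
2H⁺ + 2e⁻ → H₂, so n(H₂) = 0.5272 / 2 = 0.2636 mol
V = 0.2636 × 24.0 = 6.326 L

6.33 L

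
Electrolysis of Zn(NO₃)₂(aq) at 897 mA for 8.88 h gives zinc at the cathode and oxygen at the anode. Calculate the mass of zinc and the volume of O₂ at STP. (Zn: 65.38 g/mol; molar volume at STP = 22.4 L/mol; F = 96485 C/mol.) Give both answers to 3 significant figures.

Q = 0.897 × 31968 = 28680 C; n(e⁻) = 28680 / 96485 = 0.2972 mol
Cathode: Zn²⁺ + 2e⁻ → Zn → n(Zn) = 0.2972/2 = 0.1486 mol → 9.72 g
Anode: 2H₂O → O₂ + 4H⁺ + 4e⁻ → n(O₂) = 0.2972/4 = 0.07430 mol → 1.66 L

9.72 g Zn; 1.66 L O₂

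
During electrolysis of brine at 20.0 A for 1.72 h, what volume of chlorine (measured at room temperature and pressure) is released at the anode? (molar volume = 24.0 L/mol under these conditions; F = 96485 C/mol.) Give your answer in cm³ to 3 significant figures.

15400 cm³

Q = 20.0 A × 6192 s = 1.238×10^5 C
n(e⁻) = 1.238×10^5 / 96485 = 1.283 mol
2Cl⁻ → Cl₂ + 2e⁻, so n(Cl₂) = 1.283 / 2 = 0.6415 mol
V = 0.6415 × 24.0 = 15.40 L
= 15400 cm³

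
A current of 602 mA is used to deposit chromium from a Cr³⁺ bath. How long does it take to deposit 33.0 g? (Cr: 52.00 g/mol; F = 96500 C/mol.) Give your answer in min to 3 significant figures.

n(Cr) = 33.0 / 52.00 = 0.6346 mol
Cr³⁺ + 3e⁻ → Cr, so n(e⁻) = 3 × 0.6346 = 1.904 mol
Q = 1.904 × 96500 = 1.837×10^5 C
t = Q / I = 1.837×10^5 / 0.602 = 3.051×10^5 s = 5090 min

5090 min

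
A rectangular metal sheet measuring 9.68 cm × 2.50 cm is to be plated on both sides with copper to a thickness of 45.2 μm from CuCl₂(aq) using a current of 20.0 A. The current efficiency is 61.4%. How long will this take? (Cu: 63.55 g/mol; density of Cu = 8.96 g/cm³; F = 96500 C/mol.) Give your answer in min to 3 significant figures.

8.08 min

Plated area = 2 × 9.68 × 2.50 = 48.40 cm²
Volume = 48.40 × 45.2×10⁻⁴ cm = 0.2188 cm³
m(Cu) = 0.2188 × 8.96 = 1.960 g
n(Cu) = 1.960 / 63.55 = 0.03084 mol; n(e⁻) = 2 × 0.03084 = 0.06168 mol
Q = 0.06168 × 96500 / 0.614 = 9694 C
t = 9694 / 20.0 = 484.7 s = 8.08 min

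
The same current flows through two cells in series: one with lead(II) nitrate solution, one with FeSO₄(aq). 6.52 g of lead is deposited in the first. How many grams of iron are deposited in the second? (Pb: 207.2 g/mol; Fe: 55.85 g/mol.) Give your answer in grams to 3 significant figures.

1.76 g

n(Pb) = 6.52 / 207.2 = 0.03147 mol
Pb²⁺ + 2e⁻ → Pb, so n(e⁻) = 2 × 0.03147 = 0.06294 mol
In series, the same 0.06294 mol of electrons flows through the second cell.
Fe²⁺ + 2e⁻ → Fe, so n(Fe) = 0.06294 / 2 = 0.03147 mol
m(Fe) = 0.03147 × 55.85 = 1.76 g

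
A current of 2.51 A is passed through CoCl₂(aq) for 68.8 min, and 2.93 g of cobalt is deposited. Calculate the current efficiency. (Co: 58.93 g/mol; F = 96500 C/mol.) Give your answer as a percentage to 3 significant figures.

Q = 2.51 × 4128 = 10360 C
n(e⁻) = 10360 / 96500 = 0.1074 mol
Co²⁺ + 2e⁻ → Co, so theoretical n(Co) = 0.05370 mol → 3.165 g
Efficiency = 2.93 / 3.165 = 0.9258 = 92.6%

92.6%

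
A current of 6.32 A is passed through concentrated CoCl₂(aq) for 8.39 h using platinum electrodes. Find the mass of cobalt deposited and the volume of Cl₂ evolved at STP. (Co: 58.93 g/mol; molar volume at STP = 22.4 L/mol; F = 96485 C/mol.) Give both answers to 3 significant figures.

Q = 6.32 × 30204 = 1.909×10^5 C; n(e⁻) = 1.909×10^5 / 96485 = 1.979 mol
Cathode: Co²⁺ + 2e⁻ → Co → n(Co) = 1.979/2 = 0.9895 mol → 58.3 g
Anode: 2Cl⁻ → Cl₂ + 2e⁻ → n(Cl₂) = 1.979/2 = 0.9895 mol → 22.2 L

58.3 g Co; 22.2 L Cl₂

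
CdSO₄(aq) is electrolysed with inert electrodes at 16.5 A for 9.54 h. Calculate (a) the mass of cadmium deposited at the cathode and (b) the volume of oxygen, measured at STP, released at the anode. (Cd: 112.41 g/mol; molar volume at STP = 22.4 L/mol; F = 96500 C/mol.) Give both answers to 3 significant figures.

330 g Cd; 32.9 L O₂

Q = 16.5 × 34344 = 5.667×10^5 C; n(e⁻) = 5.667×10^5 / 96500 = 5.873 mol
Cathode: Cd²⁺ + 2e⁻ → Cd → n(Cd) = 5.873/2 = 2.937 mol → 330 g
Anode: 2H₂O → O₂ + 4H⁺ + 4e⁻ → n(O₂) = 5.873/4 = 1.468 mol → 32.9 L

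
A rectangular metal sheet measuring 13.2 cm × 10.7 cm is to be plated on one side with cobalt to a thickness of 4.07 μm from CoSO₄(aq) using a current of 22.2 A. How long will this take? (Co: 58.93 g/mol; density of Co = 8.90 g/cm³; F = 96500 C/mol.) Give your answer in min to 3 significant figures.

1.26 min

Plated area = 13.2 × 10.7 = 141.2 cm²
Volume = 141.2 × 4.07×10⁻⁴ cm = 0.05747 cm³
m(Co) = 0.05747 × 8.90 = 0.5115 g
n(Co) = 0.5115 / 58.93 = 0.008680 mol; n(e⁻) = 2 × 0.008680 = 0.01736 mol
Q = 0.01736 × 96500 = 1675 C
t = 1675 / 22.2 = 75.45 s = 1.26 min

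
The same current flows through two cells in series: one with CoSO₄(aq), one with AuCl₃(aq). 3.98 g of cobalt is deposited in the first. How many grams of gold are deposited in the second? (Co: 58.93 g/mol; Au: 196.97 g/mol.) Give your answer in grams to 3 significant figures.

n(Co) = 3.98 / 58.93 = 0.06754 mol
Co²⁺ + 2e⁻ → Co, so n(e⁻) = 2 × 0.06754 = 0.1351 mol
Since the cells are in series, n(e⁻) in the Au cell is also 0.1351 mol.
Au³⁺ + 3e⁻ → Au, so n(Au) = 0.1351 / 3 = 0.04503 mol
m(Au) = 0.04503 × 196.97 = 8.87 g

8.87 g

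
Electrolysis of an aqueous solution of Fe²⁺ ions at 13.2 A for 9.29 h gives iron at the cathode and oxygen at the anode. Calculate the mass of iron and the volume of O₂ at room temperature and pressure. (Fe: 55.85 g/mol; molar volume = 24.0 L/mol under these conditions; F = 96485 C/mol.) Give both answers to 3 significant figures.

128 g Fe; 27.5 L O₂

Q = 13.2 × 33444 = 4.415×10^5 C; n(e⁻) = 4.415×10^5 / 96485 = 4.576 mol
Cathode: Fe²⁺ + 2e⁻ → Fe → n(Fe) = 4.576/2 = 2.288 mol → 128 g
Anode: 2H₂O → O₂ + 4H⁺ + 4e⁻ → n(O₂) = 4.576/4 = 1.144 mol → 27.5 L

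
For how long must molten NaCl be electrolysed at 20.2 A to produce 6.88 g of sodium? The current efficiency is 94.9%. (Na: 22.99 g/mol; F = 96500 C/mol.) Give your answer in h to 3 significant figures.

n(Na) = 6.88 / 22.99 = 0.2993 mol
Na⁺ + e⁻ → Na, so n(e⁻) = 0.2993 mol
Q = 0.2993 × 96500 / 0.949 = 30430 C
t = Q / I = 30430 / 20.2 = 1506 s = 0.418 h

0.418 h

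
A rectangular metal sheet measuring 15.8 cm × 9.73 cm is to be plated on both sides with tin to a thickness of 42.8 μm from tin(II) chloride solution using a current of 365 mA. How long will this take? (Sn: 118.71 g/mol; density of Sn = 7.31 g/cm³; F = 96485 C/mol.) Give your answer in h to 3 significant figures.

11.9 h

Plated area = 2 × 15.8 × 9.73 = 307.5 cm²
Volume = 307.5 × 42.8×10⁻⁴ cm = 1.316 cm³
m(Sn) = 1.316 × 7.31 = 9.620 g
n(Sn) = 9.620 / 118.71 = 0.08104 mol; n(e⁻) = 2 × 0.08104 = 0.1621 mol
Q = 0.1621 × 96485 = 15640 C
t = 15640 / 0.365 = 42850 s = 11.9 h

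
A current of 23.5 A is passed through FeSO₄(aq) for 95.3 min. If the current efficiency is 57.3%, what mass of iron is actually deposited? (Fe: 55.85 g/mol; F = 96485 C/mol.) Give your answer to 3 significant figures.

Q = 23.5 × 5718 = 1.344×10^5 C
n(e⁻) = 1.344×10^5 / 96485 = 1.393 mol
Fe²⁺ + 2e⁻ → Fe, so theoretical m(Fe) = 0.6965 × 55.85 = 38.90 g
Actual mass = 57.3% × 38.90 = 22.3 g

22.3 g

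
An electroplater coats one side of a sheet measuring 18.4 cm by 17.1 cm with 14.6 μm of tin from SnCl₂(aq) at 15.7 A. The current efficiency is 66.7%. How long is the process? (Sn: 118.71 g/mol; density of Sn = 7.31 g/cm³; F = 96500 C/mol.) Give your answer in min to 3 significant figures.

Plated area = 18.4 × 17.1 = 314.6 cm²
Volume = 314.6 × 14.6×10⁻⁴ cm = 0.4593 cm³
m(Sn) = 0.4593 × 7.31 = 3.357 g
n(Sn) = 3.357 / 118.71 = 0.02828 mol; n(e⁻) = 2 × 0.02828 = 0.05656 mol
Q = 0.05656 × 96500 / 0.667 = 8183 C
t = 8183 / 15.7 = 521.2 s = 8.69 min

8.69 min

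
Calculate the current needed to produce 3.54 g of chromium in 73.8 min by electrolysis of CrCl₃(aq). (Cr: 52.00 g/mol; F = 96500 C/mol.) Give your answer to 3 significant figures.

4.45 A

n(Cr) = 3.54 / 52.00 = 0.06808 mol
Cr³⁺ + 3e⁻ → Cr, so n(e⁻) = 3 × 0.06808 = 0.2042 mol
Q = 0.2042 × 96500 = 19710 C
I = Q / t = 19710 / 4428 s = 4.45 A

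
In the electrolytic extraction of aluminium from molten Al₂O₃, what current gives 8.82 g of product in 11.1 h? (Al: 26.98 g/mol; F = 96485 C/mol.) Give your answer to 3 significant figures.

n(Al) = 8.82 / 26.98 = 0.3269 mol
Al³⁺ + 3e⁻ → Al, so n(e⁻) = 3 × 0.3269 = 0.9807 mol
Q = 0.9807 × 96485 = 94620 C
I = Q / t = 94620 / 39960 s = 2.37 A

2.37 A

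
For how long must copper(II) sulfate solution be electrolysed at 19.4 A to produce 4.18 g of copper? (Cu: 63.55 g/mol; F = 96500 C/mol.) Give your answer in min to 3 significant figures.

n(Cu) = 4.18 / 63.55 = 0.06577 mol
Cu²⁺ + 2e⁻ → Cu, so n(e⁻) = 2 × 0.06577 = 0.1315 mol
Q = 0.1315 × 96500 = 12690 C
t = Q / I = 12690 / 19.4 = 654.1 s = 10.9 min

10.9 min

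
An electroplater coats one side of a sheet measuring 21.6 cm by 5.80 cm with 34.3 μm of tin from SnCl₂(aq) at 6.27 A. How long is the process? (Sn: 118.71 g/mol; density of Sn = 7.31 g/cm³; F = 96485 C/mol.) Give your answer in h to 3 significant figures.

Plated area = 21.6 × 5.80 = 125.3 cm²
Volume = 125.3 × 34.3×10⁻⁴ cm = 0.4298 cm³
m(Sn) = 0.4298 × 7.31 = 3.142 g
n(Sn) = 3.142 / 118.71 = 0.02647 mol; n(e⁻) = 2 × 0.02647 = 0.05294 mol
Q = 0.05294 × 96485 = 5108 C
t = 5108 / 6.27 = 814.7 s = 0.226 h

0.226 h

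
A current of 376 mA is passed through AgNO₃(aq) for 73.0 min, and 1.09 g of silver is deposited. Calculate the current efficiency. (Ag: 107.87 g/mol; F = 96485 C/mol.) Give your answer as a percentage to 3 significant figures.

59.2%

Q = 0.376 × 4380 = 1647 C
n(e⁻) = 1647 / 96485 = 0.01707 mol
Ag⁺ + e⁻ → Ag, so theoretical n(Ag) = 0.01707 mol → 1.841 g
Efficiency = 1.09 / 1.841 = 0.5921 = 59.2%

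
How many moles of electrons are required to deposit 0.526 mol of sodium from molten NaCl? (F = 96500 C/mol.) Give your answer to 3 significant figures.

0.526 mol

Na⁺ + e⁻ → Na, so n(e⁻) = 1 × 0.526 = 0.5260 mol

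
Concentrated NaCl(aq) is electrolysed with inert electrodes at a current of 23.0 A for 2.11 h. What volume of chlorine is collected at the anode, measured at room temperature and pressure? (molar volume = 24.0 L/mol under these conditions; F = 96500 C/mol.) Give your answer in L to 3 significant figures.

21.7 L

Q = 23.0 A × 7596 s = 1.747×10^5 C
n(e⁻) = 1.747×10^5 / 96500 = 1.810 mol
2Cl⁻ → Cl₂ + 2e⁻, so n(Cl₂) = 1.810 / 2 = 0.9050 mol
V = 0.9050 × 24.0 = 21.72 L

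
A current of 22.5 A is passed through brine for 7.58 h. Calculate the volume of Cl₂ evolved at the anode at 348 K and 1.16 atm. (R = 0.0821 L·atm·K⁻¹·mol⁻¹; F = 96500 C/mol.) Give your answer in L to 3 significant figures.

Q = It = 22.5 × 27288 = 6.140×10^5 C
n(e⁻) = Q/F = 6.140×10^5/96500 = 6.363 mol
2Cl⁻ → Cl₂ + 2e⁻, so n(Cl₂) = 6.363 / 2 = 3.182 mol
V = nRT/P = 3.182 × 0.0821 × 348 / 1.16 = 78.37 L

78.4 L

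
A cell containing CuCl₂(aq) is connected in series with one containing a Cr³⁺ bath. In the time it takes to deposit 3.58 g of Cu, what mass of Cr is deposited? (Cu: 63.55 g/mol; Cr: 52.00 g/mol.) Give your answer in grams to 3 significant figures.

n(Cu) = 3.58 / 63.55 = 0.05633 mol
Cu²⁺ + 2e⁻ → Cu, so n(e⁻) = 2 × 0.05633 = 0.1127 mol
The cells are in series, so the same charge (and hence the same n(e⁻) = 0.1127 mol) passes through both.
Cr³⁺ + 3e⁻ → Cr, so n(Cr) = 0.1127 / 3 = 0.03757 mol
m(Cr) = 0.03757 × 52.00 = 1.95 g

1.95 g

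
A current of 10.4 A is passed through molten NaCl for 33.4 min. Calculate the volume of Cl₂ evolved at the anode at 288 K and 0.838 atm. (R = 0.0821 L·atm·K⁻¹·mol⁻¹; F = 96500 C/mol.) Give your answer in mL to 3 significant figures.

3050 mL

Charge passed = 10.4 × 2004 = 20840 C
n(e⁻) = Q/F = 20840/96500 = 0.2160 mol
2Cl⁻ → Cl₂ + 2e⁻, so n(Cl₂) = 0.2160 / 2 = 0.1080 mol
V = nRT/P = 0.1080 × 0.0821 × 288 / 0.838 = 3.047 L
= 3050 mL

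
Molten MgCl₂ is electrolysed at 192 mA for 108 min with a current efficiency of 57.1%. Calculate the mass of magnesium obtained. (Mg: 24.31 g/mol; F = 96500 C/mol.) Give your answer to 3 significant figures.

Q = 0.192 × 6480 = 1244 C
n(e⁻) = 1244 / 96500 = 0.01289 mol
Mg²⁺ + 2e⁻ → Mg, so theoretical m(Mg) = 0.006445 × 24.31 = 0.1567 g
Actual mass = 57.1% × 0.1567 = 0.0895 g

0.0895 g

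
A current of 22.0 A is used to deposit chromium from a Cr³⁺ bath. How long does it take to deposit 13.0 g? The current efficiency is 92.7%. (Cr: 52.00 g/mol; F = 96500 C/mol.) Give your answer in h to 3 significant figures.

n(Cr) = 13.0 / 52.00 = 0.2500 mol
Cr³⁺ + 3e⁻ → Cr, so n(e⁻) = 3 × 0.2500 = 0.7500 mol
Q = 0.7500 × 96500 / 0.927 = 78070 C
t = Q / I = 78070 / 22.0 = 3549 s = 0.986 h

0.986 h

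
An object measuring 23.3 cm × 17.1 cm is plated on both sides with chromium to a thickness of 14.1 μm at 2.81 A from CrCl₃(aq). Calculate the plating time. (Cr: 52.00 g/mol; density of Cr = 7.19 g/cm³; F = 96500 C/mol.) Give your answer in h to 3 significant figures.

4.45 h

Plated area = 2 × 23.3 × 17.1 = 796.9 cm²
Volume = 796.9 × 14.1×10⁻⁴ cm = 1.124 cm³
m(Cr) = 1.124 × 7.19 = 8.082 g
n(Cr) = 8.082 / 52.00 = 0.1554 mol; n(e⁻) = 3 × 0.1554 = 0.4662 mol
Q = 0.4662 × 96500 = 44990 C
t = 44990 / 2.81 = 16010 s = 4.45 h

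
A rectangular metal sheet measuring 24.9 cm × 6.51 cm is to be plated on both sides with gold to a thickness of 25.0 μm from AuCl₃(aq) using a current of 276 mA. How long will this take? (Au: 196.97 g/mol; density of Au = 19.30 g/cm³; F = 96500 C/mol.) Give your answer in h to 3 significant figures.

23.1 h

Plated area = 2 × 24.9 × 6.51 = 324.2 cm²
Volume = 324.2 × 25.0×10⁻⁴ cm = 0.8105 cm³
m(Au) = 0.8105 × 19.30 = 15.64 g
n(Au) = 15.64 / 196.97 = 0.07940 mol; n(e⁻) = 3 × 0.07940 = 0.2382 mol
Q = 0.2382 × 96500 = 22990 C
t = 22990 / 0.276 = 83300 s = 23.1 h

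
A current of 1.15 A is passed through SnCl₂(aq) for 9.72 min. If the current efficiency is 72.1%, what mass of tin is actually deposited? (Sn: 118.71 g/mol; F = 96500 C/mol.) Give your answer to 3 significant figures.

0.297 g

Q = 1.15 × 583.2 = 670.7 C
n(e⁻) = 670.7 / 96500 = 0.006950 mol
Sn²⁺ + 2e⁻ → Sn, so theoretical m(Sn) = 0.003475 × 118.71 = 0.4125 g
Actual mass = 72.1% × 0.4125 = 0.297 g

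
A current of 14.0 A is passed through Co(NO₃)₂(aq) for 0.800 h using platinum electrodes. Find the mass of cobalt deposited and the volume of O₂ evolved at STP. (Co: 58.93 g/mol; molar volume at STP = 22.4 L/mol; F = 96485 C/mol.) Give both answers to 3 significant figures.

Q = 14.0 × 2880 = 40320 C; n(e⁻) = 40320 / 96485 = 0.4179 mol
Cathode: Co²⁺ + 2e⁻ → Co → n(Co) = 0.4179/2 = 0.2090 mol → 12.3 g
Anode: 2H₂O → O₂ + 4H⁺ + 4e⁻ → n(O₂) = 0.4179/4 = 0.1045 mol → 2.34 L

12.3 g Co; 2.34 L O₂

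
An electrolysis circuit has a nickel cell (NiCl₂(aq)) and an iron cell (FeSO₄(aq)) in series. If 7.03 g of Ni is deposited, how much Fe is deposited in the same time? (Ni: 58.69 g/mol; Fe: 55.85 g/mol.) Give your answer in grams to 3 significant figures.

6.69 g

n(Ni) = 7.03 / 58.69 = 0.1198 mol
Ni²⁺ + 2e⁻ → Ni, so n(e⁻) = 2 × 0.1198 = 0.2396 mol
Same current for the same time ⇒ same n(e⁻) = 0.2396 mol in both cells.
Fe²⁺ + 2e⁻ → Fe, so n(Fe) = 0.2396 / 2 = 0.1198 mol
m(Fe) = 0.1198 × 55.85 = 6.69 g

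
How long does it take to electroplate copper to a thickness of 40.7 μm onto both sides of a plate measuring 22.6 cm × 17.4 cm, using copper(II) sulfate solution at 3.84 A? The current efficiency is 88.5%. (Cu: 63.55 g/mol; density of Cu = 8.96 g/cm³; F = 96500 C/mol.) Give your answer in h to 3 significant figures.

7.12 h

Plated area = 2 × 22.6 × 17.4 = 786.5 cm²
Volume = 786.5 × 40.7×10⁻⁴ cm = 3.201 cm³
m(Cu) = 3.201 × 8.96 = 28.68 g
n(Cu) = 28.68 / 63.55 = 0.4513 mol; n(e⁻) = 2 × 0.4513 = 0.9026 mol
Q = 0.9026 × 96500 / 0.885 = 98420 C
t = 98420 / 3.84 = 25630 s = 7.12 h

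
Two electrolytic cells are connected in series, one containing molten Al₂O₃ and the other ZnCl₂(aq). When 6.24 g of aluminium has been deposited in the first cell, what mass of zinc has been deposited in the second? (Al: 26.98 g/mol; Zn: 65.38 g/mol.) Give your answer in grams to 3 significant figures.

22.7 g

n(Al) = 6.24 / 26.98 = 0.2313 mol
Al³⁺ + 3e⁻ → Al, so n(e⁻) = 3 × 0.2313 = 0.6939 mol
In series, the same 0.6939 mol of electrons flows through the second cell.
Zn²⁺ + 2e⁻ → Zn, so n(Zn) = 0.6939 / 2 = 0.3470 mol
m(Zn) = 0.3470 × 65.38 = 22.7 g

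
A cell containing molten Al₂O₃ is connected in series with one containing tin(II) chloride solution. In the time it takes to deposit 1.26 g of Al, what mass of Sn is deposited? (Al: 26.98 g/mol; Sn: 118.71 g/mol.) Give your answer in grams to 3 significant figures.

n(Al) = 1.26 / 26.98 = 0.04670 mol
Al³⁺ + 3e⁻ → Al, so n(e⁻) = 3 × 0.04670 = 0.1401 mol
Since the cells are in series, n(e⁻) in the Sn cell is also 0.1401 mol.
Sn²⁺ + 2e⁻ → Sn, so n(Sn) = 0.1401 / 2 = 0.07005 mol
m(Sn) = 0.07005 × 118.71 = 8.32 g

8.32 g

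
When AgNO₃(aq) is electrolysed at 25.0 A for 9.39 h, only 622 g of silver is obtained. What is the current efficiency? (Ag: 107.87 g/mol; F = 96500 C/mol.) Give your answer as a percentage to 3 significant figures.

Q = 25.0 × 33804 = 8.451×10^5 C
n(e⁻) = 8.451×10^5 / 96500 = 8.758 mol
Ag⁺ + e⁻ → Ag, so theoretical n(Ag) = 8.758 mol → 944.7 g
Efficiency = 622 / 944.7 = 0.6584 = 65.8%

65.8%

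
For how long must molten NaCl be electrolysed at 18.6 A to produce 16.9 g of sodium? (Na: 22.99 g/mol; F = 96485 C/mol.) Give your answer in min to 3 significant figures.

63.6 min

n(Na) = 16.9 / 22.99 = 0.7351 mol
Na⁺ + e⁻ → Na, so n(e⁻) = 0.7351 mol
Q = 0.7351 × 96485 = 70930 C
t = Q / I = 70930 / 18.6 = 3813 s = 63.6 min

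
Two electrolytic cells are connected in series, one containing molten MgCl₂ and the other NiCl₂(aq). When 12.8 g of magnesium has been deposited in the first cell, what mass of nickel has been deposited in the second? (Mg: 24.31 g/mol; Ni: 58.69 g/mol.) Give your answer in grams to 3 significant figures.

n(Mg) = 12.8 / 24.31 = 0.5265 mol
Mg²⁺ + 2e⁻ → Mg, so n(e⁻) = 2 × 0.5265 = 1.053 mol
Since the cells are in series, n(e⁻) in the Ni cell is also 1.053 mol.
Ni²⁺ + 2e⁻ → Ni, so n(Ni) = 1.053 / 2 = 0.5265 mol
m(Ni) = 0.5265 × 58.69 = 30.9 g

30.9 g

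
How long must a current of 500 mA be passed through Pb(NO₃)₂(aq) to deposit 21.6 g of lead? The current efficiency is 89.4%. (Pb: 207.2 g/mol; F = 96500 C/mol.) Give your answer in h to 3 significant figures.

12.5 h

n(Pb) = 21.6 / 207.2 = 0.1042 mol
Pb²⁺ + 2e⁻ → Pb, so n(e⁻) = 2 × 0.1042 = 0.2084 mol
Q = 0.2084 × 96500 / 0.894 = 22500 C
t = Q / I = 22500 / 0.500 = 45000 s = 12.5 h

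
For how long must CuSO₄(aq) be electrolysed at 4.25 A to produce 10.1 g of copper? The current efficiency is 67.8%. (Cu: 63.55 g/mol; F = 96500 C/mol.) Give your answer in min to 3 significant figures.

n(Cu) = 10.1 / 63.55 = 0.1589 mol
Cu²⁺ + 2e⁻ → Cu, so n(e⁻) = 2 × 0.1589 = 0.3178 mol
Q = 0.3178 × 96500 / 0.678 = 45230 C
t = Q / I = 45230 / 4.25 = 10640 s = 177 min

177 min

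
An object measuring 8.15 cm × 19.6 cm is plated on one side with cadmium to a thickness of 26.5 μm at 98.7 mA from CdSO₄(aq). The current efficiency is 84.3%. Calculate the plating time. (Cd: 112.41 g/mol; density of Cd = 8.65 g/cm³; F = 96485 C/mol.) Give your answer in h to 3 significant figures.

21.0 h

Plated area = 8.15 × 19.6 = 159.7 cm²
Volume = 159.7 × 26.5×10⁻⁴ cm = 0.4232 cm³
m(Cd) = 0.4232 × 8.65 = 3.661 g
n(Cd) = 3.661 / 112.41 = 0.03257 mol; n(e⁻) = 2 × 0.03257 = 0.06514 mol
Q = 0.06514 × 96485 / 0.843 = 7456 C
t = 7456 / 0.0987 = 75540 s = 21.0 h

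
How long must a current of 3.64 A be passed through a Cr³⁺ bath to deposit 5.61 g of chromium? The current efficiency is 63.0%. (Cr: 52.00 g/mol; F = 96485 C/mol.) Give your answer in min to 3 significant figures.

227 min

n(Cr) = 5.61 / 52.00 = 0.1079 mol
Cr³⁺ + 3e⁻ → Cr, so n(e⁻) = 3 × 0.1079 = 0.3237 mol
Q = 0.3237 × 96485 / 0.630 = 49570 C
t = Q / I = 49570 / 3.64 = 13620 s = 227 min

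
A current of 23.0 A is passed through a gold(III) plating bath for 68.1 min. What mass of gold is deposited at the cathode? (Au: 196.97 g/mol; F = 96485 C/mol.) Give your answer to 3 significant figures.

64.0 g

Q = It = 23.0 × 4086 = 93980 C
n(e⁻) = Q/F = 93980/96485 = 0.9740 mol
Au³⁺ + 3e⁻ → Au, so n(Au) = 0.9740 / 3 = 0.3247 mol
m = 0.3247 × 196.97 = 64.0 g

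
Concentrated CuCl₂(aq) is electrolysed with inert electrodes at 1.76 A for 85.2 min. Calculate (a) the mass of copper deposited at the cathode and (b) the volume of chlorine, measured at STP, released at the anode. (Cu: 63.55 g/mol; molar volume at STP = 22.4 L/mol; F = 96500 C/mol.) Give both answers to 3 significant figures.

Q = 1.76 × 5112 = 8997 C; n(e⁻) = 8997 / 96500 = 0.09323 mol
Cathode: Cu²⁺ + 2e⁻ → Cu → n(Cu) = 0.09323/2 = 0.04662 mol → 2.96 g
Anode: 2Cl⁻ → Cl₂ + 2e⁻ → n(Cl₂) = 0.09323/2 = 0.04662 mol → 1.04 L

2.96 g Cu; 1.04 L Cl₂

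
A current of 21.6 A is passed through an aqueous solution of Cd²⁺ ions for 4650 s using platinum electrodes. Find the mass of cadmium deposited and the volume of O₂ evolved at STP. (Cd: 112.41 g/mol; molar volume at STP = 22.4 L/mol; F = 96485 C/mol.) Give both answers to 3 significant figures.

58.5 g Cd; 5.83 L O₂

Q = 21.6 × 4650 = 1.004×10^5 C; n(e⁻) = 1.004×10^5 / 96485 = 1.041 mol
Cathode: Cd²⁺ + 2e⁻ → Cd → n(Cd) = 1.041/2 = 0.5205 mol → 58.5 g
Anode: 2H₂O → O₂ + 4H⁺ + 4e⁻ → n(O₂) = 1.041/4 = 0.2603 mol → 5.83 L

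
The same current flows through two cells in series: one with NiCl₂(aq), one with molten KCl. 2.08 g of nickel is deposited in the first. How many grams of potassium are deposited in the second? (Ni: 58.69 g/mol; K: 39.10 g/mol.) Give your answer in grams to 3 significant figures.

2.77 g

n(Ni) = 2.08 / 58.69 = 0.03544 mol
Ni²⁺ + 2e⁻ → Ni, so n(e⁻) = 2 × 0.03544 = 0.07088 mol
In series, the same 0.07088 mol of electrons flows through the second cell.
K⁺ + e⁻ → K, so n(K) = 0.07088 mol
m(K) = 0.07088 × 39.10 = 2.77 g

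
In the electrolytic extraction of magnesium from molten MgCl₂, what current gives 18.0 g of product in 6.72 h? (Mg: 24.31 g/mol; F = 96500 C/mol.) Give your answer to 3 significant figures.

n(Mg) = 18.0 / 24.31 = 0.7404 mol
Mg²⁺ + 2e⁻ → Mg, so n(e⁻) = 2 × 0.7404 = 1.481 mol
Q = 1.481 × 96500 = 1.429×10^5 C
I = Q / t = 1.429×10^5 / 24192 s = 5.91 A

5.91 A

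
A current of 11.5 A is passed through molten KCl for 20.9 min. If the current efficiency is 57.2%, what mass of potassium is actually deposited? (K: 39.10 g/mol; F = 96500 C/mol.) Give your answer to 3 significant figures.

Q = 11.5 × 1254 = 14420 C
n(e⁻) = 14420 / 96500 = 0.1494 mol
K⁺ + e⁻ → K, so theoretical m(K) = 0.1494 × 39.10 = 5.842 g
Actual mass = 57.2% × 5.842 = 3.34 g

3.34 g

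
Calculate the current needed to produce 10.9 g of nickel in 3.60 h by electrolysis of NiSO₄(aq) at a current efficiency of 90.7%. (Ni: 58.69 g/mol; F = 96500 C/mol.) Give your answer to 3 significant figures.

n(Ni) = 10.9 / 58.69 = 0.1857 mol
Ni²⁺ + 2e⁻ → Ni, so n(e⁻) = 2 × 0.1857 = 0.3714 mol
Q = 0.3714 × 96500 / 0.907 = 39510 C
I = Q / t = 39510 / 12960 s = 3.05 A

3.05 A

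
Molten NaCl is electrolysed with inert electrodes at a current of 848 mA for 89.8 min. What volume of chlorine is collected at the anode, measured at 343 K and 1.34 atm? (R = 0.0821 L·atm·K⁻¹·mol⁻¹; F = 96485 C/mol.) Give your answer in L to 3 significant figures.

0.498 L

Charge passed = 0.848 × 5388 = 4569 C
n(e⁻) = Q/F = 4569/96485 = 0.04735 mol
2Cl⁻ → Cl₂ + 2e⁻, so n(Cl₂) = 0.04735 / 2 = 0.02368 mol
V = nRT/P = 0.02368 × 0.0821 × 343 / 1.34 = 0.4976 L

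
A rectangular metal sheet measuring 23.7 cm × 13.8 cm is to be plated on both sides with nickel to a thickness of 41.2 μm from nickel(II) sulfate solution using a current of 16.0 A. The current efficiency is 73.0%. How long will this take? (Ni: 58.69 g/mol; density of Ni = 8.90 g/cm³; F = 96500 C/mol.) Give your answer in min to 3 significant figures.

Plated area = 2 × 23.7 × 13.8 = 654.1 cm²
Volume = 654.1 × 41.2×10⁻⁴ cm = 2.695 cm³
m(Ni) = 2.695 × 8.90 = 23.99 g
n(Ni) = 23.99 / 58.69 = 0.4088 mol; n(e⁻) = 2 × 0.4088 = 0.8176 mol
Q = 0.8176 × 96500 / 0.730 = 1.081×10^5 C
t = 1.081×10^5 / 16.0 = 6756 s = 113 min

113 min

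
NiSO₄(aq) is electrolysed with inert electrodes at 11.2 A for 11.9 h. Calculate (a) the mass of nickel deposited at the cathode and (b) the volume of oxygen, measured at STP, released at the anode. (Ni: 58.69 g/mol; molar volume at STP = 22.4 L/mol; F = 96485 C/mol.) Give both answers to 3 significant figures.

Q = 11.2 × 42840 = 4.798×10^5 C; n(e⁻) = 4.798×10^5 / 96485 = 4.973 mol
Cathode: Ni²⁺ + 2e⁻ → Ni → n(Ni) = 4.973/2 = 2.487 mol → 146 g
Anode: 2H₂O → O₂ + 4H⁺ + 4e⁻ → n(O₂) = 4.973/4 = 1.243 mol → 27.8 L

146 g Ni; 27.8 L O₂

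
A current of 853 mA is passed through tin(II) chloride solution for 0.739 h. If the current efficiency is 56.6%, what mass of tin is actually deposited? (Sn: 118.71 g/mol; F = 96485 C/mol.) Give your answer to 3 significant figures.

0.790 g

Q = 0.853 × 2660.4 = 2269 C
n(e⁻) = 2269 / 96485 = 0.02352 mol
Sn²⁺ + 2e⁻ → Sn, so theoretical m(Sn) = 0.01176 × 118.71 = 1.396 g
Actual mass = 56.6% × 1.396 = 0.790 g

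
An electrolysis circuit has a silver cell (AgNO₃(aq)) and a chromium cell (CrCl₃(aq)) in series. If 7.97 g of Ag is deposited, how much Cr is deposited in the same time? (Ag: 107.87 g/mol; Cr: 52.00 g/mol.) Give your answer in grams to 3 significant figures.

n(Ag) = 7.97 / 107.87 = 0.07389 mol
Ag⁺ + e⁻ → Ag, so n(e⁻) = 0.07389 mol
Same current for the same time ⇒ same n(e⁻) = 0.07389 mol in both cells.
Cr³⁺ + 3e⁻ → Cr, so n(Cr) = 0.07389 / 3 = 0.02463 mol
m(Cr) = 0.02463 × 52.00 = 1.28 g

1.28 g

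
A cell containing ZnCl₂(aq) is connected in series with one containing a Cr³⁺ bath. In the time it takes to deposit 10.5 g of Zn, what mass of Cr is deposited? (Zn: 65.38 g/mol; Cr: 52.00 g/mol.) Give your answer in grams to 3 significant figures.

n(Zn) = 10.5 / 65.38 = 0.1606 mol
Zn²⁺ + 2e⁻ → Zn, so n(e⁻) = 2 × 0.1606 = 0.3212 mol
Since the cells are in series, n(e⁻) in the Cr cell is also 0.3212 mol.
Cr³⁺ + 3e⁻ → Cr, so n(Cr) = 0.3212 / 3 = 0.1071 mol
m(Cr) = 0.1071 × 52.00 = 5.57 g

5.57 g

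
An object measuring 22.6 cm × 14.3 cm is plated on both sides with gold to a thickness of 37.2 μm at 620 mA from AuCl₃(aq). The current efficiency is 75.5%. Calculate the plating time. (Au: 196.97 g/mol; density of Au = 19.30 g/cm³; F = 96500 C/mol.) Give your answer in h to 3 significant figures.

40.5 h

Plated area = 2 × 22.6 × 14.3 = 646.4 cm²
Volume = 646.4 × 37.2×10⁻⁴ cm = 2.405 cm³
m(Au) = 2.405 × 19.30 = 46.42 g
n(Au) = 46.42 / 196.97 = 0.2357 mol; n(e⁻) = 3 × 0.2357 = 0.7071 mol
Q = 0.7071 × 96500 / 0.755 = 90380 C
t = 90380 / 0.620 = 1.458×10^5 s = 40.5 h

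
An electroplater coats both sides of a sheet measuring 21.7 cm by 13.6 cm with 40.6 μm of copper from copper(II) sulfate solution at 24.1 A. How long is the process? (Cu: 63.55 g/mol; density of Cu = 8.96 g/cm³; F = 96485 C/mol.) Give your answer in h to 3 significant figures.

0.751 h

Plated area = 2 × 21.7 × 13.6 = 590.2 cm²
Volume = 590.2 × 40.6×10⁻⁴ cm = 2.396 cm³
m(Cu) = 2.396 × 8.96 = 21.47 g
n(Cu) = 21.47 / 63.55 = 0.3378 mol; n(e⁻) = 2 × 0.3378 = 0.6756 mol
Q = 0.6756 × 96485 = 65190 C
t = 65190 / 24.1 = 2705 s = 0.751 h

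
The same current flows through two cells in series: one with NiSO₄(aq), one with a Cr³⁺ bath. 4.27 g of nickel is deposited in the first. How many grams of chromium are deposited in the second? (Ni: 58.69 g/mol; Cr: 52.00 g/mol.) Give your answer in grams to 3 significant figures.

2.52 g

n(Ni) = 4.27 / 58.69 = 0.07276 mol
Ni²⁺ + 2e⁻ → Ni, so n(e⁻) = 2 × 0.07276 = 0.1455 mol
Since the cells are in series, n(e⁻) in the Cr cell is also 0.1455 mol.
Cr³⁺ + 3e⁻ → Cr, so n(Cr) = 0.1455 / 3 = 0.04850 mol
m(Cr) = 0.04850 × 52.00 = 2.52 g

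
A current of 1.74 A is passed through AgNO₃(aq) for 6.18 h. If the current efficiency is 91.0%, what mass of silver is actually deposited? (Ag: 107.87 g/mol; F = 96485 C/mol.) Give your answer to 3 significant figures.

39.4 g

Q = 1.74 × 22248 = 38710 C
n(e⁻) = 38710 / 96485 = 0.4012 mol
Ag⁺ + e⁻ → Ag, so theoretical m(Ag) = 0.4012 × 107.87 = 43.28 g
Actual mass = 91.0% × 43.28 = 39.4 g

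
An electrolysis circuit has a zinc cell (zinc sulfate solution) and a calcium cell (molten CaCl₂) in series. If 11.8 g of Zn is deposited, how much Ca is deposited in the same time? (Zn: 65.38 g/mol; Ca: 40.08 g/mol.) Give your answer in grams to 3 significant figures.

7.23 g

n(Zn) = 11.8 / 65.38 = 0.1805 mol
Zn²⁺ + 2e⁻ → Zn, so n(e⁻) = 2 × 0.1805 = 0.3610 mol
The cells are in series, so the same charge (and hence the same n(e⁻) = 0.3610 mol) passes through both.
Ca²⁺ + 2e⁻ → Ca, so n(Ca) = 0.3610 / 2 = 0.1805 mol
m(Ca) = 0.1805 × 40.08 = 7.23 g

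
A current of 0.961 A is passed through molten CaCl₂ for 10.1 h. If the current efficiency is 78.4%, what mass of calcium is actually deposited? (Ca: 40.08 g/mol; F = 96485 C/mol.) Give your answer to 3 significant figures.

5.69 g

Q = 0.961 × 36360 = 34940 C
n(e⁻) = 34940 / 96485 = 0.3621 mol
Ca²⁺ + 2e⁻ → Ca, so theoretical m(Ca) = 0.1811 × 40.08 = 7.258 g
Actual mass = 78.4% × 7.258 = 5.69 g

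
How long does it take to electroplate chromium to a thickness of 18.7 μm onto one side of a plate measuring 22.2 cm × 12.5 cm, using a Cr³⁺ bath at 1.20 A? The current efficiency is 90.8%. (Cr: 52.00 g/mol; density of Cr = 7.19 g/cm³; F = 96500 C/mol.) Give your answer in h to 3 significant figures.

5.30 h

Plated area = 22.2 × 12.5 = 277.5 cm²
Volume = 277.5 × 18.7×10⁻⁴ cm = 0.5189 cm³
m(Cr) = 0.5189 × 7.19 = 3.731 g
n(Cr) = 3.731 / 52.00 = 0.07175 mol; n(e⁻) = 3 × 0.07175 = 0.2153 mol
Q = 0.2153 × 96500 / 0.908 = 22880 C
t = 22880 / 1.20 = 19070 s = 5.30 h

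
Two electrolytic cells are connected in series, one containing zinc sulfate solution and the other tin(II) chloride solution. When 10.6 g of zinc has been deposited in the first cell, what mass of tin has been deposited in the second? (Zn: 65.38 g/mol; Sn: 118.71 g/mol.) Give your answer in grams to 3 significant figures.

19.2 g

n(Zn) = 10.6 / 65.38 = 0.1621 mol
Zn²⁺ + 2e⁻ → Zn, so n(e⁻) = 2 × 0.1621 = 0.3242 mol
The cells are in series, so the same charge (and hence the same n(e⁻) = 0.3242 mol) passes through both.
Sn²⁺ + 2e⁻ → Sn, so n(Sn) = 0.3242 / 2 = 0.1621 mol
m(Sn) = 0.1621 × 118.71 = 19.2 g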